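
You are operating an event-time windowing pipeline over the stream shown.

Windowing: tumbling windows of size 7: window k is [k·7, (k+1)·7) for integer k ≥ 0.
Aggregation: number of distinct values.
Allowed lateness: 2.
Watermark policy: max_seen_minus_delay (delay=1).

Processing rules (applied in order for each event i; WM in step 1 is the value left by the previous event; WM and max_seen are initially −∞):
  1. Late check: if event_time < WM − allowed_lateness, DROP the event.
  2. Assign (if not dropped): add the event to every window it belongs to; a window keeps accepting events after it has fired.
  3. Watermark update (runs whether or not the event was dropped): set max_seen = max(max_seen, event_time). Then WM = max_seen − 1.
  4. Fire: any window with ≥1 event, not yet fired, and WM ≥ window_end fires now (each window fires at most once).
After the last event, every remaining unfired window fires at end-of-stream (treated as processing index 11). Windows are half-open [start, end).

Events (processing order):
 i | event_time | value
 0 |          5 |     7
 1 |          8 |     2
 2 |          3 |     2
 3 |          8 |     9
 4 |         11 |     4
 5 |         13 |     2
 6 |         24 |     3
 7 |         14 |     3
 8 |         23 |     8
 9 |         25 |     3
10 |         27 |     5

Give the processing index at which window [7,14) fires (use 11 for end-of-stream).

i=0 t=5 v=7: → [0,7); WM=4
i=1 t=8 v=2: → [7,14); WM=7; [0,7) fires=1
i=2 t=3 v=2: DROP (t<7-2); WM=7
i=3 t=8 v=9: → [7,14); WM=7
i=4 t=11 v=4: → [7,14); WM=10
i=5 t=13 v=2: → [7,14); WM=12
i=6 t=24 v=3: → [21,28); WM=23; [7,14) fires=3
i=7 t=14 v=3: DROP (t<23-2); WM=23
i=8 t=23 v=8: → [21,28); WM=23
i=9 t=25 v=3: → [21,28); WM=24
i=10 t=27 v=5: → [21,28); WM=26

6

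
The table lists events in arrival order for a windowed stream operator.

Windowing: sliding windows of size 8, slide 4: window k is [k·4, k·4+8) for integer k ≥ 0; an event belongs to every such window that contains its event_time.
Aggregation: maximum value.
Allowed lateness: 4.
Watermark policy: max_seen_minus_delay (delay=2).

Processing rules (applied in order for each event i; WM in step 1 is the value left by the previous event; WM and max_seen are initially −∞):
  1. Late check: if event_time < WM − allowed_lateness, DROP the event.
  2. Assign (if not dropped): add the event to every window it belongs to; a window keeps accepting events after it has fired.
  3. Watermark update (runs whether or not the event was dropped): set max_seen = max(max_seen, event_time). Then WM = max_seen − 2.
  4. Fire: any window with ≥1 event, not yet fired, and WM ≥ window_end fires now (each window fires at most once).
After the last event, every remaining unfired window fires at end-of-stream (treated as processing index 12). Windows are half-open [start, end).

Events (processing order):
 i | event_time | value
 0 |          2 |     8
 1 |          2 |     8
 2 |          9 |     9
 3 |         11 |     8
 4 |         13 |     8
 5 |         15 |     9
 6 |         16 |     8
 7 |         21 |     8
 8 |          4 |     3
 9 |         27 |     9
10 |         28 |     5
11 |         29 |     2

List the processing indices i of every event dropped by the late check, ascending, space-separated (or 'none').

8

i=0 t=2 v=8: → [0,8); WM=0
i=1 t=2 v=8: → [0,8); WM=0
i=2 t=9 v=9: → [8,16),[4,12); WM=7
i=3 t=11 v=8: → [8,16),[4,12); WM=9; [0,8) fires=8
i=4 t=13 v=8: → [12,20),[8,16); WM=11
i=5 t=15 v=9: → [12,20),[8,16); WM=13; [4,12) fires=9
i=6 t=16 v=8: → [16,24),[12,20); WM=14
i=7 t=21 v=8: → [20,28),[16,24); WM=19; [8,16) fires=9
i=8 t=4 v=3: DROP (t<19-4); WM=19
i=9 t=27 v=9: → [24,32),[20,28); WM=25; [12,20) fires=9 [16,24) fires=8
i=10 t=28 v=5: → [28,36),[24,32); WM=26
i=11 t=29 v=2: → [28,36),[24,32); WM=27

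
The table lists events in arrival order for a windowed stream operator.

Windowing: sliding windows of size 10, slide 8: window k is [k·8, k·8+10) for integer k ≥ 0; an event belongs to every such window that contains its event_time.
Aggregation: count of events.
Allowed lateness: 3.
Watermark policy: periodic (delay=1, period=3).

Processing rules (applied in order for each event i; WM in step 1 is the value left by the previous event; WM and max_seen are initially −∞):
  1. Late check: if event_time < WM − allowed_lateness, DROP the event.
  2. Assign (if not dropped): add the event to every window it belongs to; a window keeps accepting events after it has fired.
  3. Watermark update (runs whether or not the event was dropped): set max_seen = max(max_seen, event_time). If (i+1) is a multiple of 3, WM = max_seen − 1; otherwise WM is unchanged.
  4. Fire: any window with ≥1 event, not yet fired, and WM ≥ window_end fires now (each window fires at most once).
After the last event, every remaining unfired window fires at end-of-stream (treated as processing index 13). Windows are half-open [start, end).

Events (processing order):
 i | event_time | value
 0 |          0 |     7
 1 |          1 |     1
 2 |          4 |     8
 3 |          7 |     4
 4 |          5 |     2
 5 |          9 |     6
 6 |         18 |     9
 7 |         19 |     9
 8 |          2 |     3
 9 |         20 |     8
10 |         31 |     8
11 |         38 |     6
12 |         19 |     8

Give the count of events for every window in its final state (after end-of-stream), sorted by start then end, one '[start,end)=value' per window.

[0,10)=6 [8,18)=1 [16,26)=3 [24,34)=1 [32,42)=1

i=0 t=0 v=7: → [0,10); WM=−∞
i=1 t=1 v=1: → [0,10); WM=−∞
i=2 t=4 v=8: → [0,10); WM=3
i=3 t=7 v=4: → [0,10); WM=3
i=4 t=5 v=2: → [0,10); WM=3
i=5 t=9 v=6: → [8,18),[0,10); WM=8
i=6 t=18 v=9: → [16,26); WM=8
i=7 t=19 v=9: → [16,26); WM=8
i=8 t=2 v=3: DROP (t<8-3); WM=18; [0,10) fires=6 [8,18) fires=1
i=9 t=20 v=8: → [16,26); WM=18
i=10 t=31 v=8: → [24,34); WM=18
i=11 t=38 v=6: → [32,42); WM=37; [16,26) fires=3 [24,34) fires=1
i=12 t=19 v=8: DROP (t<37-3); WM=37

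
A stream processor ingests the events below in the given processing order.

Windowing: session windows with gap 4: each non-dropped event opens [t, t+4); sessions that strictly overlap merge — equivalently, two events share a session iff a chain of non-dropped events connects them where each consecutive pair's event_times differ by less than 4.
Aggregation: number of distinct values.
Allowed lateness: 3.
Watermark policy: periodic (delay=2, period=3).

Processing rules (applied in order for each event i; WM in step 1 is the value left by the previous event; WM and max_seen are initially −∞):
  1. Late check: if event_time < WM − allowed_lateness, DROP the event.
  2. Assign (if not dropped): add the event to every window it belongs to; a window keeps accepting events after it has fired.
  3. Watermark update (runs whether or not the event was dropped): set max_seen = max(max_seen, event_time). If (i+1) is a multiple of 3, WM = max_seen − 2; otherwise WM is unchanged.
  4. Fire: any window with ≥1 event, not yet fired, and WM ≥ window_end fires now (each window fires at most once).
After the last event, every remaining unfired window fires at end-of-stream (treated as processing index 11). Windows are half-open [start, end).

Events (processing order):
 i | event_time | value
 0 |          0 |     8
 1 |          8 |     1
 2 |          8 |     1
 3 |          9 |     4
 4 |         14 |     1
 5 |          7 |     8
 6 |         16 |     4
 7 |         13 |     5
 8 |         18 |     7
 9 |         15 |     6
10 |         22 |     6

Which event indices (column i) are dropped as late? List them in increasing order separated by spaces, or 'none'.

none

i=0 t=0 v=8: → [0,4); WM=−∞
i=1 t=8 v=1: → [8,12); WM=−∞
i=2 t=8 v=1: → [8,12); WM=6
i=3 t=9 v=4: → [8,13); WM=6
i=4 t=14 v=1: → [14,18); WM=6
i=5 t=7 v=8: → [7,13); WM=12
i=6 t=16 v=4: → [14,20); WM=12
i=7 t=13 v=5: → [13,20); WM=12
i=8 t=18 v=7: → [13,22); WM=16
i=9 t=15 v=6: → [13,22); WM=16
i=10 t=22 v=6: → [22,26); WM=16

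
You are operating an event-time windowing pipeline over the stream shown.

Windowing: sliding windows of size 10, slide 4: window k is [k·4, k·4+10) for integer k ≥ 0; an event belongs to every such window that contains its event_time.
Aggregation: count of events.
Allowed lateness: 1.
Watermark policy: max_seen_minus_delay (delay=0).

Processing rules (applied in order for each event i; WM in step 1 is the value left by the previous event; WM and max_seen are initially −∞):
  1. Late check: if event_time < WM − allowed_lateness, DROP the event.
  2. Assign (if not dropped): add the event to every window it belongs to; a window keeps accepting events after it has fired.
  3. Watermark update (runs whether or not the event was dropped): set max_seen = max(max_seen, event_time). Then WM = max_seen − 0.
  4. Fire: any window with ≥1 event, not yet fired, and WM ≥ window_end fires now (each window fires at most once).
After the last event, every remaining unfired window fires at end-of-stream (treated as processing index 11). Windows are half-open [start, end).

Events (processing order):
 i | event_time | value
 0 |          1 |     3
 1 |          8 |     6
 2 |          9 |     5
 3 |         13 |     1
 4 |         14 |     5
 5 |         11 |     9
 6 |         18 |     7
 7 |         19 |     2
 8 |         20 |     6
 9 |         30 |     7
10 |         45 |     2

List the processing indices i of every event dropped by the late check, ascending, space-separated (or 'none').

5

i=0 t=1 v=3: → [0,10); WM=1
i=1 t=8 v=6: → [8,18),[4,14),[0,10); WM=8
i=2 t=9 v=5: → [8,18),[4,14),[0,10); WM=9
i=3 t=13 v=1: → [12,22),[8,18),[4,14); WM=13; [0,10) fires=3
i=4 t=14 v=5: → [12,22),[8,18); WM=14; [4,14) fires=3
i=5 t=11 v=9: DROP (t<14-1); WM=14
i=6 t=18 v=7: → [16,26),[12,22); WM=18; [8,18) fires=4
i=7 t=19 v=2: → [16,26),[12,22); WM=19
i=8 t=20 v=6: → [20,30),[16,26),[12,22); WM=20
i=9 t=30 v=7: → [28,38),[24,34); WM=30; [12,22) fires=5 [16,26) fires=3 [20,30) fires=1
i=10 t=45 v=2: → [44,54),[40,50),[36,46); WM=45; [24,34) fires=1 [28,38) fires=1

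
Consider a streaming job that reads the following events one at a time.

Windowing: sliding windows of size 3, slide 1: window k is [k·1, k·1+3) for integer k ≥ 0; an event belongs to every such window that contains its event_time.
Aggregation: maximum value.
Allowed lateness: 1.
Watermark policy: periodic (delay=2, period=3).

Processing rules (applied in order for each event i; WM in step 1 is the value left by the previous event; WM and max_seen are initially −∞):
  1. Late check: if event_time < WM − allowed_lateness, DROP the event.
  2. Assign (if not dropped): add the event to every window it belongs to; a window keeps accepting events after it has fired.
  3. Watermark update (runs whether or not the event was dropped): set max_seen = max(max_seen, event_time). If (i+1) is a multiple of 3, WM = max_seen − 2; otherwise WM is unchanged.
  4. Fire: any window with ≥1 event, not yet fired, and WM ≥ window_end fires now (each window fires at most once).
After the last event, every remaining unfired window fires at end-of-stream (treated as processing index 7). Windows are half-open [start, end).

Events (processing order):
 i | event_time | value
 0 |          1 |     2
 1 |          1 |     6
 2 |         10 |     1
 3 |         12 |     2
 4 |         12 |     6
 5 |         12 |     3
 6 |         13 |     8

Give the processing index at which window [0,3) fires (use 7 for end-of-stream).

2

i=0 t=1 v=2: → [1,4),[0,3); WM=−∞
i=1 t=1 v=6: → [1,4),[0,3); WM=−∞
i=2 t=10 v=1: → [10,13),[9,12),[8,11); WM=8; [0,3) fires=6 [1,4) fires=6
i=3 t=12 v=2: → [12,15),[11,14),[10,13); WM=8
i=4 t=12 v=6: → [12,15),[11,14),[10,13); WM=8
i=5 t=12 v=3: → [12,15),[11,14),[10,13); WM=10
i=6 t=13 v=8: → [13,16),[12,15),[11,14); WM=10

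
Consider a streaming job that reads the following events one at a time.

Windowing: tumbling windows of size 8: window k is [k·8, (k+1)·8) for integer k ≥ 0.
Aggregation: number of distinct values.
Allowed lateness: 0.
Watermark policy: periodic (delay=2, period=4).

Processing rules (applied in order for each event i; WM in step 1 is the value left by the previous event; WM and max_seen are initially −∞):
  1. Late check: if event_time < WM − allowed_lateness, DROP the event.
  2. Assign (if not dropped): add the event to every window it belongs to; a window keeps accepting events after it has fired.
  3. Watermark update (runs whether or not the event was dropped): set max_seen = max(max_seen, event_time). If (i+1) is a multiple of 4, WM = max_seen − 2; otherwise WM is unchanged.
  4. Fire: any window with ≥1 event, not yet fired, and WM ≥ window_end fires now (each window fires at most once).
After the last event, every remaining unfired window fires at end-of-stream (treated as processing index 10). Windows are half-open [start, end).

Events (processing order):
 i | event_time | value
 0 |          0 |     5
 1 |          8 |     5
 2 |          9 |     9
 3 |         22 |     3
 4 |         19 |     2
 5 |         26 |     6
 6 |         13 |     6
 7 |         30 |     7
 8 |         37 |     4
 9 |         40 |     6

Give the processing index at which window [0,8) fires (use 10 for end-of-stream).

3

i=0 t=0 v=5: → [0,8); WM=−∞
i=1 t=8 v=5: → [8,16); WM=−∞
i=2 t=9 v=9: → [8,16); WM=−∞
i=3 t=22 v=3: → [16,24); WM=20; [0,8) fires=1 [8,16) fires=2
i=4 t=19 v=2: DROP (t<20-0); WM=20
i=5 t=26 v=6: → [24,32); WM=20
i=6 t=13 v=6: DROP (t<20-0); WM=20
i=7 t=30 v=7: → [24,32); WM=28; [16,24) fires=1
i=8 t=37 v=4: → [32,40); WM=28
i=9 t=40 v=6: → [40,48); WM=28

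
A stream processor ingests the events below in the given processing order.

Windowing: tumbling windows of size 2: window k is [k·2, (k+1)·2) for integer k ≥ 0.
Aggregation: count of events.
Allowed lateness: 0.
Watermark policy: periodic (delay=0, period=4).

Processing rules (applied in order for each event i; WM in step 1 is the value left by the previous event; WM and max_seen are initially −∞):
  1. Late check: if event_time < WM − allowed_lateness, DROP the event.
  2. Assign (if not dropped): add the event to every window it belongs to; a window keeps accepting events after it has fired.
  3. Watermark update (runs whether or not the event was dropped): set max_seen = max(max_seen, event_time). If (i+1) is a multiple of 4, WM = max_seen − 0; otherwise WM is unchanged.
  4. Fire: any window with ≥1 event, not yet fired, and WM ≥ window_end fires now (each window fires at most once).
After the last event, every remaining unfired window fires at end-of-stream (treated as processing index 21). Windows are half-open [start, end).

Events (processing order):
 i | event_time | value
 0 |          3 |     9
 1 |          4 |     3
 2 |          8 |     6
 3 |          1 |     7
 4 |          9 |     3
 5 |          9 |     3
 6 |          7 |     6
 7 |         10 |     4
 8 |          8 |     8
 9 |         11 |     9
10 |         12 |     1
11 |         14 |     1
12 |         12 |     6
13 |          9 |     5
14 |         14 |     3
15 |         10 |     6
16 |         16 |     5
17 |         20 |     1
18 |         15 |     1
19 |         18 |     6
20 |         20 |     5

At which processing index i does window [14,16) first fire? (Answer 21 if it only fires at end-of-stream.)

19

i=0 t=3 v=9: → [2,4); WM=−∞
i=1 t=4 v=3: → [4,6); WM=−∞
i=2 t=8 v=6: → [8,10); WM=−∞
i=3 t=1 v=7: → [0,2); WM=8; [0,2) fires=1 [2,4) fires=1 [4,6) fires=1
i=4 t=9 v=3: → [8,10); WM=8
i=5 t=9 v=3: → [8,10); WM=8
i=6 t=7 v=6: DROP (t<8-0); WM=8
i=7 t=10 v=4: → [10,12); WM=10; [8,10) fires=3
i=8 t=8 v=8: DROP (t<10-0); WM=10
i=9 t=11 v=9: → [10,12); WM=10
i=10 t=12 v=1: → [12,14); WM=10
i=11 t=14 v=1: → [14,16); WM=14; [10,12) fires=2 [12,14) fires=1
i=12 t=12 v=6: DROP (t<14-0); WM=14
i=13 t=9 v=5: DROP (t<14-0); WM=14
i=14 t=14 v=3: → [14,16); WM=14
i=15 t=10 v=6: DROP (t<14-0); WM=14
i=16 t=16 v=5: → [16,18); WM=14
i=17 t=20 v=1: → [20,22); WM=14
i=18 t=15 v=1: → [14,16); WM=14
i=19 t=18 v=6: → [18,20); WM=20; [14,16) fires=3 [16,18) fires=1 [18,20) fires=1
i=20 t=20 v=5: → [20,22); WM=20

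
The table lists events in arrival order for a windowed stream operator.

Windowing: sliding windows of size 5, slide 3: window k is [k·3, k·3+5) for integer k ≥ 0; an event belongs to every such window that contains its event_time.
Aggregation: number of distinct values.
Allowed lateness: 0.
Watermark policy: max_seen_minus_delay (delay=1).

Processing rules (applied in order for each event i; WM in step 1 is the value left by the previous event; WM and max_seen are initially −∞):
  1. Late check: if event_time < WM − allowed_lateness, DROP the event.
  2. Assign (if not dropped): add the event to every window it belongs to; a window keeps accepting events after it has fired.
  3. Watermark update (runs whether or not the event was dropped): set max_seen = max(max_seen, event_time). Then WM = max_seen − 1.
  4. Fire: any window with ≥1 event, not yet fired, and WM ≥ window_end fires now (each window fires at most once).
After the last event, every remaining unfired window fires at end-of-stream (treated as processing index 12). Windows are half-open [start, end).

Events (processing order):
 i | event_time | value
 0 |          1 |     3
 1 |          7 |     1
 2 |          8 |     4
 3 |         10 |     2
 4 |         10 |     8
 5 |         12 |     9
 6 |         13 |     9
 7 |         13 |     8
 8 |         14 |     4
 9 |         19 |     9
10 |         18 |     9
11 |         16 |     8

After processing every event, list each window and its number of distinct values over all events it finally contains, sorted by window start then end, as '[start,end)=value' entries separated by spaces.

[0,5)=1 [3,8)=1 [6,11)=4 [9,14)=3 [12,17)=3 [15,20)=1 [18,23)=1

i=0 t=1 v=3: → [0,5); WM=0
i=1 t=7 v=1: → [6,11),[3,8); WM=6; [0,5) fires=1
i=2 t=8 v=4: → [6,11); WM=7
i=3 t=10 v=2: → [9,14),[6,11); WM=9; [3,8) fires=1
i=4 t=10 v=8: → [9,14),[6,11); WM=9
i=5 t=12 v=9: → [12,17),[9,14); WM=11; [6,11) fires=4
i=6 t=13 v=9: → [12,17),[9,14); WM=12
i=7 t=13 v=8: → [12,17),[9,14); WM=12
i=8 t=14 v=4: → [12,17); WM=13
i=9 t=19 v=9: → [18,23),[15,20); WM=18; [9,14) fires=3 [12,17) fires=3
i=10 t=18 v=9: → [18,23),[15,20); WM=18
i=11 t=16 v=8: DROP (t<18-0); WM=18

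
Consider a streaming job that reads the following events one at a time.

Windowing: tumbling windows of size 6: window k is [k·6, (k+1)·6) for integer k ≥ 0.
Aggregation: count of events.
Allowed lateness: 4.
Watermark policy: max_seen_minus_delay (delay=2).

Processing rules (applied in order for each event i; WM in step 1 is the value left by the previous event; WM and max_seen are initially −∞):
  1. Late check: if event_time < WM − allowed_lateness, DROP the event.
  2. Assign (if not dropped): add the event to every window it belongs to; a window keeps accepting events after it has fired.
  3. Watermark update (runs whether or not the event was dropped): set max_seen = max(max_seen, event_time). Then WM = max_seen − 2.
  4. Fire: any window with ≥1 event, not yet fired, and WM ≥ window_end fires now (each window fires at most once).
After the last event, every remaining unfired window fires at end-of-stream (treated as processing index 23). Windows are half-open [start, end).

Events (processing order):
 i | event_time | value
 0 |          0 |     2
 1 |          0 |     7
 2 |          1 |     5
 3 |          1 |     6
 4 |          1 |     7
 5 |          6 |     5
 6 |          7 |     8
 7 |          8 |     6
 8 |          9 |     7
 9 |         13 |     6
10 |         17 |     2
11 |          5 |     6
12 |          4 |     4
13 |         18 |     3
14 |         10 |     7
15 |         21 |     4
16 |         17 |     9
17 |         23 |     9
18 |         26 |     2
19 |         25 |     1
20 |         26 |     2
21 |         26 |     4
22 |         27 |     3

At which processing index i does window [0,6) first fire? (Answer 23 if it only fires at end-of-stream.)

i=0 t=0 v=2: → [0,6); WM=-2
i=1 t=0 v=7: → [0,6); WM=-2
i=2 t=1 v=5: → [0,6); WM=-1
i=3 t=1 v=6: → [0,6); WM=-1
i=4 t=1 v=7: → [0,6); WM=-1
i=5 t=6 v=5: → [6,12); WM=4
i=6 t=7 v=8: → [6,12); WM=5
i=7 t=8 v=6: → [6,12); WM=6; [0,6) fires=5
i=8 t=9 v=7: → [6,12); WM=7
i=9 t=13 v=6: → [12,18); WM=11
i=10 t=17 v=2: → [12,18); WM=15; [6,12) fires=4
i=11 t=5 v=6: DROP (t<15-4); WM=15
i=12 t=4 v=4: DROP (t<15-4); WM=15
i=13 t=18 v=3: → [18,24); WM=16
i=14 t=10 v=7: DROP (t<16-4); WM=16
i=15 t=21 v=4: → [18,24); WM=19; [12,18) fires=2
i=16 t=17 v=9: → [12,18); WM=19
i=17 t=23 v=9: → [18,24); WM=21
i=18 t=26 v=2: → [24,30); WM=24; [18,24) fires=3
i=19 t=25 v=1: → [24,30); WM=24
i=20 t=26 v=2: → [24,30); WM=24
i=21 t=26 v=4: → [24,30); WM=24
i=22 t=27 v=3: → [24,30); WM=25

7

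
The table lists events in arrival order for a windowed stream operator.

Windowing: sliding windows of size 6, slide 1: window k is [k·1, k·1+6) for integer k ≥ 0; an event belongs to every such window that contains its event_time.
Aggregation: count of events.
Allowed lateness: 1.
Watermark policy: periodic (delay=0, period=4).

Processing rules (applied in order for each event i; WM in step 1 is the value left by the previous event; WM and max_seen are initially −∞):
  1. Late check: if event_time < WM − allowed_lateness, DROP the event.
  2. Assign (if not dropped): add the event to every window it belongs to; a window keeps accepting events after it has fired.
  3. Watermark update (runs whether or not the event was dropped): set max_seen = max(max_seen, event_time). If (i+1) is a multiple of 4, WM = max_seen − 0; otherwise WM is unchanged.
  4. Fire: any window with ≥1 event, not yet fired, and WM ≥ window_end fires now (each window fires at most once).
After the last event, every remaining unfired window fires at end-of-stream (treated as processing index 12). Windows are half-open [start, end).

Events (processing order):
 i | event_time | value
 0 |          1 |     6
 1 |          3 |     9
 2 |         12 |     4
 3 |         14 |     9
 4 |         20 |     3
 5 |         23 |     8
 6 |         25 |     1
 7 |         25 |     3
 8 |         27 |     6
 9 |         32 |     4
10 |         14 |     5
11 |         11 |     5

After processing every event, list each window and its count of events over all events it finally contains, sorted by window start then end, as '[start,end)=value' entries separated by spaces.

[0,6)=2 [1,7)=2 [2,8)=1 [3,9)=1 [7,13)=1 [8,14)=1 [9,15)=2 [10,16)=2 [11,17)=2 [12,18)=2 [13,19)=1 [14,20)=1 [15,21)=1 [16,22)=1 [17,23)=1 [18,24)=2 [19,25)=2 [20,26)=4 [21,27)=3 [22,28)=4 [23,29)=4 [24,30)=3 [25,31)=3 [26,32)=1 [27,33)=2 [28,34)=1 [29,35)=1 [30,36)=1 [31,37)=1 [32,38)=1

i=0 t=1 v=6: → [1,7),[0,6); WM=−∞
i=1 t=3 v=9: → [3,9),[2,8),[1,7),[0,6); WM=−∞
i=2 t=12 v=4: → [12,18),[11,17),[10,16),[9,15),[8,14),[7,13); WM=−∞
i=3 t=14 v=9: → [14,20),[13,19),[12,18),[11,17),[10,16),[9,15); WM=14; [0,6) fires=2 [1,7) fires=2 [2,8) fires=1 [3,9) fires=1 [7,13) fires=1 [8,14) fires=1
i=4 t=20 v=3: → [20,26),[19,25),[18,24),[17,23),[16,22),[15,21); WM=14
i=5 t=23 v=8: → [23,29),[22,28),[21,27),[20,26),[19,25),[18,24); WM=14
i=6 t=25 v=1: → [25,31),[24,30),[23,29),[22,28),[21,27),[20,26); WM=14
i=7 t=25 v=3: → [25,31),[24,30),[23,29),[22,28),[21,27),[20,26); WM=25; [9,15) fires=2 [10,16) fires=2 [11,17) fires=2 [12,18) fires=2 [13,19) fires=1 [14,20) fires=1 [15,21) fires=1 [16,22) fires=1 [17,23) fires=1 [18,24) fires=2 [19,25) fires=2
i=8 t=27 v=6: → [27,33),[26,32),[25,31),[24,30),[23,29),[22,28); WM=25
i=9 t=32 v=4: → [32,38),[31,37),[30,36),[29,35),[28,34),[27,33); WM=25
i=10 t=14 v=5: DROP (t<25-1); WM=25
i=11 t=11 v=5: DROP (t<25-1); WM=32; [20,26) fires=4 [21,27) fires=3 [22,28) fires=4 [23,29) fires=4 [24,30) fires=3 [25,31) fires=3 [26,32) fires=1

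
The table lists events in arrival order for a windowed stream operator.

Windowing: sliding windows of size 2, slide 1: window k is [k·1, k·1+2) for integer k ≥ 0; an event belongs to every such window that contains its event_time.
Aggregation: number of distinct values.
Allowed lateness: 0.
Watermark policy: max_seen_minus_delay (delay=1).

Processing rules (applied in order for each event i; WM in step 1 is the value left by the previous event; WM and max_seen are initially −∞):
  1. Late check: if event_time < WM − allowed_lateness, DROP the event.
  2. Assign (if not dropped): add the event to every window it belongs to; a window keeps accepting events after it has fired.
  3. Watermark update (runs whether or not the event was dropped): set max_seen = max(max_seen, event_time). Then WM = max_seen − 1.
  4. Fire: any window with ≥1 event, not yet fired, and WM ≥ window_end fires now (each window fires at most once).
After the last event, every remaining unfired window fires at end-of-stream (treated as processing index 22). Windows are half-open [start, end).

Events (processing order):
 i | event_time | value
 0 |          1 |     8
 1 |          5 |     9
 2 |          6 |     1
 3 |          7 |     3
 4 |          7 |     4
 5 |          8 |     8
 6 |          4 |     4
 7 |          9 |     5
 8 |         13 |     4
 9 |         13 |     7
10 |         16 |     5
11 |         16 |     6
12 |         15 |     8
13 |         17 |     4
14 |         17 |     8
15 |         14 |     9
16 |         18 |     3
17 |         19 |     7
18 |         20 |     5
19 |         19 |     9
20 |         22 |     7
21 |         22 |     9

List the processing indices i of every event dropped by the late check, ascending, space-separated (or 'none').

i=0 t=1 v=8: → [1,3),[0,2); WM=0
i=1 t=5 v=9: → [5,7),[4,6); WM=4; [0,2) fires=1 [1,3) fires=1
i=2 t=6 v=1: → [6,8),[5,7); WM=5
i=3 t=7 v=3: → [7,9),[6,8); WM=6; [4,6) fires=1
i=4 t=7 v=4: → [7,9),[6,8); WM=6
i=5 t=8 v=8: → [8,10),[7,9); WM=7; [5,7) fires=2
i=6 t=4 v=4: DROP (t<7-0); WM=7
i=7 t=9 v=5: → [9,11),[8,10); WM=8; [6,8) fires=3
i=8 t=13 v=4: → [13,15),[12,14); WM=12; [7,9) fires=3 [8,10) fires=2 [9,11) fires=1
i=9 t=13 v=7: → [13,15),[12,14); WM=12
i=10 t=16 v=5: → [16,18),[15,17); WM=15; [12,14) fires=2 [13,15) fires=2
i=11 t=16 v=6: → [16,18),[15,17); WM=15
i=12 t=15 v=8: → [15,17),[14,16); WM=15
i=13 t=17 v=4: → [17,19),[16,18); WM=16; [14,16) fires=1
i=14 t=17 v=8: → [17,19),[16,18); WM=16
i=15 t=14 v=9: DROP (t<16-0); WM=16
i=16 t=18 v=3: → [18,20),[17,19); WM=17; [15,17) fires=3
i=17 t=19 v=7: → [19,21),[18,20); WM=18; [16,18) fires=4
i=18 t=20 v=5: → [20,22),[19,21); WM=19; [17,19) fires=3
i=19 t=19 v=9: → [19,21),[18,20); WM=19
i=20 t=22 v=7: → [22,24),[21,23); WM=21; [18,20) fires=3 [19,21) fires=3
i=21 t=22 v=9: → [22,24),[21,23); WM=21

6 15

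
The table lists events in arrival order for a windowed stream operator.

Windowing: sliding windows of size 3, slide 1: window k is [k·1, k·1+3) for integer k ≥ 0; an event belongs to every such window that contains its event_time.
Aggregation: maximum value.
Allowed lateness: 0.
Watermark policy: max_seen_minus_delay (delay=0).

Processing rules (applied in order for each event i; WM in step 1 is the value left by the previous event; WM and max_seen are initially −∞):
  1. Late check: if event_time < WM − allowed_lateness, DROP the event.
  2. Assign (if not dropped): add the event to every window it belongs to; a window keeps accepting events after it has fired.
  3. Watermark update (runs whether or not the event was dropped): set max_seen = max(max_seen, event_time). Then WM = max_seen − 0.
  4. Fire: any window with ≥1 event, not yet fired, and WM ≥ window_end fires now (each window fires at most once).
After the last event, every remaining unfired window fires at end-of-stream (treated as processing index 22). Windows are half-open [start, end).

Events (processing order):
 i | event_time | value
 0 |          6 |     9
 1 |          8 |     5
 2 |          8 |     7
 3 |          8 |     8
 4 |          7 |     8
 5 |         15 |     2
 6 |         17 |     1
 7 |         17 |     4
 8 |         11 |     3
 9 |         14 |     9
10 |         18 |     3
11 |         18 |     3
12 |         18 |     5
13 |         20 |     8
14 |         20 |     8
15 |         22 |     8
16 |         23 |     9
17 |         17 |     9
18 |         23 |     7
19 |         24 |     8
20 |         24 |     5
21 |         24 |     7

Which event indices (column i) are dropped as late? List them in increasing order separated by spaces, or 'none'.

i=0 t=6 v=9: → [6,9),[5,8),[4,7); WM=6
i=1 t=8 v=5: → [8,11),[7,10),[6,9); WM=8; [4,7) fires=9 [5,8) fires=9
i=2 t=8 v=7: → [8,11),[7,10),[6,9); WM=8
i=3 t=8 v=8: → [8,11),[7,10),[6,9); WM=8
i=4 t=7 v=8: DROP (t<8-0); WM=8
i=5 t=15 v=2: → [15,18),[14,17),[13,16); WM=15; [6,9) fires=9 [7,10) fires=8 [8,11) fires=8
i=6 t=17 v=1: → [17,20),[16,19),[15,18); WM=17; [13,16) fires=2 [14,17) fires=2
i=7 t=17 v=4: → [17,20),[16,19),[15,18); WM=17
i=8 t=11 v=3: DROP (t<17-0); WM=17
i=9 t=14 v=9: DROP (t<17-0); WM=17
i=10 t=18 v=3: → [18,21),[17,20),[16,19); WM=18; [15,18) fires=4
i=11 t=18 v=3: → [18,21),[17,20),[16,19); WM=18
i=12 t=18 v=5: → [18,21),[17,20),[16,19); WM=18
i=13 t=20 v=8: → [20,23),[19,22),[18,21); WM=20; [16,19) fires=5 [17,20) fires=5
i=14 t=20 v=8: → [20,23),[19,22),[18,21); WM=20
i=15 t=22 v=8: → [22,25),[21,24),[20,23); WM=22; [18,21) fires=8 [19,22) fires=8
i=16 t=23 v=9: → [23,26),[22,25),[21,24); WM=23; [20,23) fires=8
i=17 t=17 v=9: DROP (t<23-0); WM=23
i=18 t=23 v=7: → [23,26),[22,25),[21,24); WM=23
i=19 t=24 v=8: → [24,27),[23,26),[22,25); WM=24; [21,24) fires=9
i=20 t=24 v=5: → [24,27),[23,26),[22,25); WM=24
i=21 t=24 v=7: → [24,27),[23,26),[22,25); WM=24

4 8 9 17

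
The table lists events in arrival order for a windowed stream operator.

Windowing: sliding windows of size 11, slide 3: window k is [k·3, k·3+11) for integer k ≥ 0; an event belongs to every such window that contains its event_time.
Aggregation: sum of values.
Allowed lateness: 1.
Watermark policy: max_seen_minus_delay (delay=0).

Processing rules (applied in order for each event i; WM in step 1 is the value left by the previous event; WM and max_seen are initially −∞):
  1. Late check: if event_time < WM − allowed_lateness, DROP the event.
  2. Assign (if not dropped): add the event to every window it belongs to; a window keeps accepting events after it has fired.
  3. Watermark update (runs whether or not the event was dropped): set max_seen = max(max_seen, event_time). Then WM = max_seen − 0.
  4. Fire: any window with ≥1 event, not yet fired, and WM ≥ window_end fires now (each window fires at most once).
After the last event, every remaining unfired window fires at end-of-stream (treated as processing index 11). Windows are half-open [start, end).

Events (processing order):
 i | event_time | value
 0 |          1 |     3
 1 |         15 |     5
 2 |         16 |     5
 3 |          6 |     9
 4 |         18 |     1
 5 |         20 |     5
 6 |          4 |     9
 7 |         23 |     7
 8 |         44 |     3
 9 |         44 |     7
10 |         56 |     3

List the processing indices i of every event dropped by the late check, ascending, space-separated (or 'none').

3 6

i=0 t=1 v=3: → [0,11); WM=1
i=1 t=15 v=5: → [15,26),[12,23),[9,20),[6,17); WM=15; [0,11) fires=3
i=2 t=16 v=5: → [15,26),[12,23),[9,20),[6,17); WM=16
i=3 t=6 v=9: DROP (t<16-1); WM=16
i=4 t=18 v=1: → [18,29),[15,26),[12,23),[9,20); WM=18; [6,17) fires=10
i=5 t=20 v=5: → [18,29),[15,26),[12,23); WM=20; [9,20) fires=11
i=6 t=4 v=9: DROP (t<20-1); WM=20
i=7 t=23 v=7: → [21,32),[18,29),[15,26); WM=23; [12,23) fires=16
i=8 t=44 v=3: → [42,53),[39,50),[36,47); WM=44; [15,26) fires=23 [18,29) fires=13 [21,32) fires=7
i=9 t=44 v=7: → [42,53),[39,50),[36,47); WM=44
i=10 t=56 v=3: → [54,65),[51,62),[48,59); WM=56; [36,47) fires=10 [39,50) fires=10 [42,53) fires=10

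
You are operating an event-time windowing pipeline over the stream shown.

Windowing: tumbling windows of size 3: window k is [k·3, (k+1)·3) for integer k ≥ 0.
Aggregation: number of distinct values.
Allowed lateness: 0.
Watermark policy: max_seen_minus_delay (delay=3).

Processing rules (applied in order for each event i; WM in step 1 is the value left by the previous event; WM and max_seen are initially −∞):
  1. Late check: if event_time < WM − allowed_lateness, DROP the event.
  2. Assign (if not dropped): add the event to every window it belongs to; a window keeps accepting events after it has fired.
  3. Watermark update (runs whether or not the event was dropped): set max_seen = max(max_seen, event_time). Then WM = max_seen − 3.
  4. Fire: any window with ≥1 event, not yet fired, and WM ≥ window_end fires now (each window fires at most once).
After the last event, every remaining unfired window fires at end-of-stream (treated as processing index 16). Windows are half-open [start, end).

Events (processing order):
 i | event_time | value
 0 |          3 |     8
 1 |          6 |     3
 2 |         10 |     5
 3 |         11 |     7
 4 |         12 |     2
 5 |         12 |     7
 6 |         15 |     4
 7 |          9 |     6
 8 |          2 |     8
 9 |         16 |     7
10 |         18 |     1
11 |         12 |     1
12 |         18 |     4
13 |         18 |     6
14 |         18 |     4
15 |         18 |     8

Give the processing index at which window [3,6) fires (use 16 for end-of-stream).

2

i=0 t=3 v=8: → [3,6); WM=0
i=1 t=6 v=3: → [6,9); WM=3
i=2 t=10 v=5: → [9,12); WM=7; [3,6) fires=1
i=3 t=11 v=7: → [9,12); WM=8
i=4 t=12 v=2: → [12,15); WM=9; [6,9) fires=1
i=5 t=12 v=7: → [12,15); WM=9
i=6 t=15 v=4: → [15,18); WM=12; [9,12) fires=2
i=7 t=9 v=6: DROP (t<12-0); WM=12
i=8 t=2 v=8: DROP (t<12-0); WM=12
i=9 t=16 v=7: → [15,18); WM=13
i=10 t=18 v=1: → [18,21); WM=15; [12,15) fires=2
i=11 t=12 v=1: DROP (t<15-0); WM=15
i=12 t=18 v=4: → [18,21); WM=15
i=13 t=18 v=6: → [18,21); WM=15
i=14 t=18 v=4: → [18,21); WM=15
i=15 t=18 v=8: → [18,21); WM=15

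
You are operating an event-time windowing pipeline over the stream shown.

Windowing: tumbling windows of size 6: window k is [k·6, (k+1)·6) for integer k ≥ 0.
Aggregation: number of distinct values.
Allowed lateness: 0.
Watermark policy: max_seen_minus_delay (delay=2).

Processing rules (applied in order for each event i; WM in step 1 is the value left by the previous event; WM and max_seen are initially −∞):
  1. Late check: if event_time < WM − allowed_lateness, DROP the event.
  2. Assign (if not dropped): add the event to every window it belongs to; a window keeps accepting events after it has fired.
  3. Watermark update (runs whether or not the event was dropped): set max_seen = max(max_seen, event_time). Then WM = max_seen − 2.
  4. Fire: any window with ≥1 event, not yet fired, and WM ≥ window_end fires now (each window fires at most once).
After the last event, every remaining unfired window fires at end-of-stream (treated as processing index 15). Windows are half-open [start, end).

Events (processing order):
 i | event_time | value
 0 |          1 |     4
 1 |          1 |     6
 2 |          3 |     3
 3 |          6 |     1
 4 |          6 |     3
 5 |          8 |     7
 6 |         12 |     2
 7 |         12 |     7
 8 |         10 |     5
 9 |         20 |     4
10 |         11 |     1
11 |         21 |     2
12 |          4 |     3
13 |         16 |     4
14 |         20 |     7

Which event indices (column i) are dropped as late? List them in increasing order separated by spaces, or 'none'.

10 12 13

i=0 t=1 v=4: → [0,6); WM=-1
i=1 t=1 v=6: → [0,6); WM=-1
i=2 t=3 v=3: → [0,6); WM=1
i=3 t=6 v=1: → [6,12); WM=4
i=4 t=6 v=3: → [6,12); WM=4
i=5 t=8 v=7: → [6,12); WM=6; [0,6) fires=3
i=6 t=12 v=2: → [12,18); WM=10
i=7 t=12 v=7: → [12,18); WM=10
i=8 t=10 v=5: → [6,12); WM=10
i=9 t=20 v=4: → [18,24); WM=18; [6,12) fires=4 [12,18) fires=2
i=10 t=11 v=1: DROP (t<18-0); WM=18
i=11 t=21 v=2: → [18,24); WM=19
i=12 t=4 v=3: DROP (t<19-0); WM=19
i=13 t=16 v=4: DROP (t<19-0); WM=19
i=14 t=20 v=7: → [18,24); WM=19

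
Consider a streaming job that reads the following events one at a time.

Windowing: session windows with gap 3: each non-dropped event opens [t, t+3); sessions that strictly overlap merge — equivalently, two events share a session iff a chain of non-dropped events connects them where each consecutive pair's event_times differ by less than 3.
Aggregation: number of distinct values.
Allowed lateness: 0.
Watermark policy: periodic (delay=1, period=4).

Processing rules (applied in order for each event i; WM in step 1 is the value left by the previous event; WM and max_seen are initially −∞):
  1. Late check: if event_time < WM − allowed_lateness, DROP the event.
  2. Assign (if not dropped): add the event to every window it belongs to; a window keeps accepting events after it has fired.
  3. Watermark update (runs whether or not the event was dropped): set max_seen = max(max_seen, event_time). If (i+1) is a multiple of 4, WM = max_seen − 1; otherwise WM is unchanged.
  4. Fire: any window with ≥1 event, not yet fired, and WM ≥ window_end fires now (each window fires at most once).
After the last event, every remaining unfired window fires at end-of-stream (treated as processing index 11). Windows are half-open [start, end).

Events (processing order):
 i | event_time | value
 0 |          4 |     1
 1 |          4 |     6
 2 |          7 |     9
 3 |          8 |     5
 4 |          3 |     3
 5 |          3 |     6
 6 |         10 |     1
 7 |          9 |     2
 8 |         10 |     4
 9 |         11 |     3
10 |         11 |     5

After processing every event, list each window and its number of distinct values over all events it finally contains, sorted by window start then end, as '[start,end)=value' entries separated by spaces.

[4,7)=2 [7,14)=6

i=0 t=4 v=1: → [4,7); WM=−∞
i=1 t=4 v=6: → [4,7); WM=−∞
i=2 t=7 v=9: → [7,10); WM=−∞
i=3 t=8 v=5: → [7,11); WM=7
i=4 t=3 v=3: DROP (t<7-0); WM=7
i=5 t=3 v=6: DROP (t<7-0); WM=7
i=6 t=10 v=1: → [7,13); WM=7
i=7 t=9 v=2: → [7,13); WM=9
i=8 t=10 v=4: → [7,13); WM=9
i=9 t=11 v=3: → [7,14); WM=9
i=10 t=11 v=5: → [7,14); WM=9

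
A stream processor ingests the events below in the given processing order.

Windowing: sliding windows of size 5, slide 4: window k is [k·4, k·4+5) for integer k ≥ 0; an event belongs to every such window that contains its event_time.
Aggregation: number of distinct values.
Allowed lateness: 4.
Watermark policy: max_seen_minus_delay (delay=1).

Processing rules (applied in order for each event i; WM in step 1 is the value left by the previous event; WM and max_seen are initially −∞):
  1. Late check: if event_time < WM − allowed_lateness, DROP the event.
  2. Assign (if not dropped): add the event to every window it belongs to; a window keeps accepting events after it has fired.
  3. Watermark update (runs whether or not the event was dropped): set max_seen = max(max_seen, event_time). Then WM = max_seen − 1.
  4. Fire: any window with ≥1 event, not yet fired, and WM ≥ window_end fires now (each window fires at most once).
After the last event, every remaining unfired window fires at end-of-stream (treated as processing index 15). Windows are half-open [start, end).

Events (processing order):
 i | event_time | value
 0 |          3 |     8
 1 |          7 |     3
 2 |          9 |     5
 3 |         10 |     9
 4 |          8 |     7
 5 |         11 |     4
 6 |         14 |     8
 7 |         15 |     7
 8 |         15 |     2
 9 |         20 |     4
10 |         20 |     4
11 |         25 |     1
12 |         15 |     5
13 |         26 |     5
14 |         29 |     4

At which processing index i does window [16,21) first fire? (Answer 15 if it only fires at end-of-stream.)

11

i=0 t=3 v=8: → [0,5); WM=2
i=1 t=7 v=3: → [4,9); WM=6; [0,5) fires=1
i=2 t=9 v=5: → [8,13); WM=8
i=3 t=10 v=9: → [8,13); WM=9; [4,9) fires=1
i=4 t=8 v=7: → [8,13),[4,9); WM=9
i=5 t=11 v=4: → [8,13); WM=10
i=6 t=14 v=8: → [12,17); WM=13; [8,13) fires=4
i=7 t=15 v=7: → [12,17); WM=14
i=8 t=15 v=2: → [12,17); WM=14
i=9 t=20 v=4: → [20,25),[16,21); WM=19; [12,17) fires=3
i=10 t=20 v=4: → [20,25),[16,21); WM=19
i=11 t=25 v=1: → [24,29); WM=24; [16,21) fires=1
i=12 t=15 v=5: DROP (t<24-4); WM=24
i=13 t=26 v=5: → [24,29); WM=25; [20,25) fires=1
i=14 t=29 v=4: → [28,33); WM=28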